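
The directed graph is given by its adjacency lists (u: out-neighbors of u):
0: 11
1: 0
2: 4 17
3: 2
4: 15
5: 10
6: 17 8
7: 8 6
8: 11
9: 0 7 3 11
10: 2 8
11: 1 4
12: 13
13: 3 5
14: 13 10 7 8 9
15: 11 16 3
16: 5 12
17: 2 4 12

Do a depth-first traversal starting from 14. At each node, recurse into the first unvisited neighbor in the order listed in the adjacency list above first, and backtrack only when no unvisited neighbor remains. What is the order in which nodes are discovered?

14 13 3 2 4 15 11 1 0 16 5 10 8 12 17 7 6 9

Visit 14
14 → 13
13 → 3
3 → 2
2 → 4
4 → 15
15 → 11
11 → 1
1 → 0
15 → 16
16 → 5
5 → 10
10 → 8
16 → 12
2 → 17
14 → 7
7 → 6
14 → 9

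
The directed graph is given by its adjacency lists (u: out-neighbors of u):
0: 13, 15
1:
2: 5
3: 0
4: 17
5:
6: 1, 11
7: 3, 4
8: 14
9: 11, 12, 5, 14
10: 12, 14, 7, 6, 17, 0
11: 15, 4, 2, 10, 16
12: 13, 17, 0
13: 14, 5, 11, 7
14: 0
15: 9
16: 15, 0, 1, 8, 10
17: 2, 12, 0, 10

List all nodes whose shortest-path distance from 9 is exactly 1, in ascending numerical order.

Level 0: 9
Level 1: 5, 11, 12, 14
Level 2: 0, 2, 4, 10, 13, 15, 16, 17
Level 3: 1, 6, 7, 8
Level 4: 3

5, 11, 12, 14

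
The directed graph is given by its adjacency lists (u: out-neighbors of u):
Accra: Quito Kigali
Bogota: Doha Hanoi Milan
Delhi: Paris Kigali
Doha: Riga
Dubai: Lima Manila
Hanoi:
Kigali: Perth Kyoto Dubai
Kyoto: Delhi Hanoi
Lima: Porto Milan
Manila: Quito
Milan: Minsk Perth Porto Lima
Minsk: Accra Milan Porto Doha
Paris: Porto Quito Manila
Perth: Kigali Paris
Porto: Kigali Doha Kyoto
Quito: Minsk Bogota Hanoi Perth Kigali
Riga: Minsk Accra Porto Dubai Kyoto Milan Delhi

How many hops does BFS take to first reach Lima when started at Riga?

2

Level 0: Riga
Level 1: Accra, Delhi, Dubai, Kyoto, Milan, Minsk, Porto
Level 2: Doha, Hanoi, Kigali, Lima, Manila, Paris, Perth, Quito
Level 3: Bogota
Lima first appears at level 2.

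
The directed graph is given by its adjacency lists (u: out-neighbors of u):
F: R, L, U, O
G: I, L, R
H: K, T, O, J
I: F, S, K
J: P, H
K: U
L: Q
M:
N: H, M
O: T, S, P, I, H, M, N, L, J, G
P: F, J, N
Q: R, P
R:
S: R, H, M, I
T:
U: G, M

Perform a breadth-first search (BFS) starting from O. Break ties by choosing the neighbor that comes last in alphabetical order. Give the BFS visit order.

O, T, S, P, N, M, L, J, I, H, G, R, F, Q, K, U

Visit O; enqueue T, S, P, N, M, L, J, I, H, G → queue [T, S, P, N, M, L, J, I, H, G]
Visit T → queue [S, P, N, M, L, J, I, H, G]
Visit S; enqueue R → queue [P, N, M, L, J, I, H, G, R]
Visit P; enqueue F → queue [N, M, L, J, I, H, G, R, F]
Visit N → queue [M, L, J, I, H, G, R, F]
Visit M → queue [L, J, I, H, G, R, F]
Visit L; enqueue Q → queue [J, I, H, G, R, F, Q]
Visit J → queue [I, H, G, R, F, Q]
Visit I; enqueue K → queue [H, G, R, F, Q, K]
Visit H → queue [G, R, F, Q, K]
Visit G → queue [R, F, Q, K]
Visit R → queue [F, Q, K]
Visit F; enqueue U → queue [Q, K, U]
Visit Q → queue [K, U]
Visit K → queue [U]
Visit U → queue []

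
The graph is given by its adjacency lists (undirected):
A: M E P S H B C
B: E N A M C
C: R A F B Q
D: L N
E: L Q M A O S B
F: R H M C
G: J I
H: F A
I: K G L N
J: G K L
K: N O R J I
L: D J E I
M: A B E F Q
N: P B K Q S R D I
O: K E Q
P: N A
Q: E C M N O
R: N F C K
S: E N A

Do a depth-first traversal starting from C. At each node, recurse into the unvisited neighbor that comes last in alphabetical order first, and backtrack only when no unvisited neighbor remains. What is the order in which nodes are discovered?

Visit C
C → R
R → N
N → S
S → E
E → Q
Q → O
O → K
K → J
J → L
L → I
I → G
L → D
Q → M
M → F
F → H
H → A
A → P
A → B

C R N S E Q O K J L I G D M F H A P B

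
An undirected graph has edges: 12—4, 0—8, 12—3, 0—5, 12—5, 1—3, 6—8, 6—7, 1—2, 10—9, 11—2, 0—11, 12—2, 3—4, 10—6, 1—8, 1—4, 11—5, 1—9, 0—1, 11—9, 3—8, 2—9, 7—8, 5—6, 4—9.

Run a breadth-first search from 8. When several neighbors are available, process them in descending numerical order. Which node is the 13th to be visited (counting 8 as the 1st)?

Visit 8; enqueue 7, 6, 3, 1, 0 → queue [7, 6, 3, 1, 0]
Visit 7 → queue [6, 3, 1, 0]
Visit 6; enqueue 10, 5 → queue [3, 1, 0, 10, 5]
Visit 3; enqueue 12, 4 → queue [1, 0, 10, 5, 12, 4]
Visit 1; enqueue 9, 2 → queue [0, 10, 5, 12, 4, 9, 2]
Visit 0; enqueue 11 → queue [10, 5, 12, 4, 9, 2, 11]
Visit 10 → queue [5, 12, 4, 9, 2, 11]
Visit 5 → queue [12, 4, 9, 2, 11]
Visit 12 → queue [4, 9, 2, 11]
Visit 4 → queue [9, 2, 11]
Visit 9 → queue [2, 11]
Visit 2 → queue [11]
Visit 11 → queue []

Visit order: 8, 7, 6, 3, 1, 0, 10, 5, 12, 4, 9, 2, 11

11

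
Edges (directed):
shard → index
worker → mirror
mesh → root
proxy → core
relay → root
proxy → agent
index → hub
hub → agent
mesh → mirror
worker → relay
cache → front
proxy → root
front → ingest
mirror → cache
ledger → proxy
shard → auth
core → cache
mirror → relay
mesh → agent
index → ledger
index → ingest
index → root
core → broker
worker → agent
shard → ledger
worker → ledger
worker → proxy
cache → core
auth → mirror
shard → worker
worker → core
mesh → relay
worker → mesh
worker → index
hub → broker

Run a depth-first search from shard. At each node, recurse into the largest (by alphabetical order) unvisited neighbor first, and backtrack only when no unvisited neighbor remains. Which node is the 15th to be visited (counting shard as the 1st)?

index

Visit shard
shard → worker
worker → relay
relay → root
worker → proxy
proxy → core
core → cache
cache → front
front → ingest
core → broker
proxy → agent
worker → mirror
worker → mesh
worker → ledger
worker → index
index → hub
shard → auth

Visit order: shard, worker, relay, root, proxy, core, cache, front, ingest, broker, agent, mirror, mesh, ledger, index, hub, auth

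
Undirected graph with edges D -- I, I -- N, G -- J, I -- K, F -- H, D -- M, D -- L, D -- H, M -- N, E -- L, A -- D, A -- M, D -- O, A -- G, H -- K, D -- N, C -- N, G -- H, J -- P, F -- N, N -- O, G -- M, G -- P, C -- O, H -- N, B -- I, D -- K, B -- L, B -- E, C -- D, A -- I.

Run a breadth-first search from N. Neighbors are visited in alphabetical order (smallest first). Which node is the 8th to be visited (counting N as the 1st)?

O

Visit N; enqueue C, D, F, H, I, M, O → queue [C, D, F, H, I, M, O]
Visit C → queue [D, F, H, I, M, O]
Visit D; enqueue A, K, L → queue [F, H, I, M, O, A, K, L]
Visit F → queue [H, I, M, O, A, K, L]
Visit H; enqueue G → queue [I, M, O, A, K, L, G]
Visit I; enqueue B → queue [M, O, A, K, L, G, B]
Visit M → queue [O, A, K, L, G, B]
Visit O → queue [A, K, L, G, B]
Visit A → queue [K, L, G, B]
Visit K → queue [L, G, B]
Visit L; enqueue E → queue [G, B, E]
Visit G; enqueue J, P → queue [B, E, J, P]
Visit B → queue [E, J, P]
Visit E → queue [J, P]
Visit J → queue [P]
Visit P → queue []

Visit order: N, C, D, F, H, I, M, O, A, K, L, G, B, E, J, P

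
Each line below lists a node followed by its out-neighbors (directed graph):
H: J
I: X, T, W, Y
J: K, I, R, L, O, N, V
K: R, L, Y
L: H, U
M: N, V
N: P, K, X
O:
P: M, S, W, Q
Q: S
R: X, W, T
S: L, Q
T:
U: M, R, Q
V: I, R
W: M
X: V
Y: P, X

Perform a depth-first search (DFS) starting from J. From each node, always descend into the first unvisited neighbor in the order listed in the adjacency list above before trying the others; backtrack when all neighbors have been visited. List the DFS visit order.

Visit J
J → K
K → R
R → X
X → V
V → I
I → T
I → W
W → M
M → N
N → P
P → S
S → L
L → H
L → U
U → Q
I → Y
J → O

J -> K -> R -> X -> V -> I -> T -> W -> M -> N -> P -> S -> L -> H -> U -> Q -> Y -> O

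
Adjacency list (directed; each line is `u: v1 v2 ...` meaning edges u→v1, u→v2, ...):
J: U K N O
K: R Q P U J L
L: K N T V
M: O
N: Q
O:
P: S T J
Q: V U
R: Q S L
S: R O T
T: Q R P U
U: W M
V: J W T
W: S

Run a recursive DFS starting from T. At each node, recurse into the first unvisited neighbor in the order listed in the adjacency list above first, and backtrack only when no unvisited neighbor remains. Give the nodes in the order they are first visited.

T -> Q -> V -> J -> U -> W -> S -> R -> L -> K -> P -> N -> O -> M

Visit T
T → Q
Q → V
V → J
J → U
U → W
W → S
S → R
R → L
L → K
K → P
L → N
S → O
U → M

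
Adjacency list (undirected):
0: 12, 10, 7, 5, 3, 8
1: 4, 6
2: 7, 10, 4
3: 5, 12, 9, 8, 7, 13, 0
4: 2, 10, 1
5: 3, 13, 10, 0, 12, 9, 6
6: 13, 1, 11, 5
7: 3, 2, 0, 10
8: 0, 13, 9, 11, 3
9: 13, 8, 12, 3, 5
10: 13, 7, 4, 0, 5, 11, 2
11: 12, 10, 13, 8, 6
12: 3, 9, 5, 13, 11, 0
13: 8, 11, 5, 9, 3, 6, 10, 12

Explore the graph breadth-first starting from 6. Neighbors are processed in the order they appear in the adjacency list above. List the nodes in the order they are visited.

6 → 13 → 1 → 11 → 5 → 8 → 9 → 3 → 10 → 12 → 4 → 0 → 7 → 2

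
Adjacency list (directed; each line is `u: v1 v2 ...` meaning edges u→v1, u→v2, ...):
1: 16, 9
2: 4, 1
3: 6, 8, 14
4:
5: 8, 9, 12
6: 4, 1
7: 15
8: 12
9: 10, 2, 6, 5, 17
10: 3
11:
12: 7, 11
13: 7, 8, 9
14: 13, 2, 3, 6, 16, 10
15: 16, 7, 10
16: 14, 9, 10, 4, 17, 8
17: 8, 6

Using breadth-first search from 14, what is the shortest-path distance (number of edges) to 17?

Level 0: 14
Level 1: 2, 3, 6, 10, 13, 16
Level 2: 1, 4, 7, 8, 9, 17
Level 3: 5, 12, 15
Level 4: 11
17 first appears at level 2.

2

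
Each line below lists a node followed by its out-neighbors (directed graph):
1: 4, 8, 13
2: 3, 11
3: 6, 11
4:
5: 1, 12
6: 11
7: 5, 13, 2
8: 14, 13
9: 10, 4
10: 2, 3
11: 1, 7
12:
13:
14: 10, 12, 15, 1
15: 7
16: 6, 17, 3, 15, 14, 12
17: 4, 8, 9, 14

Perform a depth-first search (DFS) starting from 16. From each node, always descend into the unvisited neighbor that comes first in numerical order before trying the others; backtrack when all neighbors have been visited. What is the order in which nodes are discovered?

Visit 16
16 → 3
3 → 6
6 → 11
11 → 1
1 → 4
1 → 8
8 → 13
8 → 14
14 → 10
10 → 2
14 → 12
14 → 15
15 → 7
7 → 5
16 → 17
17 → 9

16 -> 3 -> 6 -> 11 -> 1 -> 4 -> 8 -> 13 -> 14 -> 10 -> 2 -> 12 -> 15 -> 7 -> 5 -> 17 -> 9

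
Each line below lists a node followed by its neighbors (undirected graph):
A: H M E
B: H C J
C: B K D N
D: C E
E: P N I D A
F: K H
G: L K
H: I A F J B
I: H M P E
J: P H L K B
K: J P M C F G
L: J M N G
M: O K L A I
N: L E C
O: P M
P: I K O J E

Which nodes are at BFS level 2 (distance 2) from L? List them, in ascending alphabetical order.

Level 0: L
Level 1: G, J, M, N
Level 2: A, B, C, E, H, I, K, O, P
Level 3: D, F

A, B, C, E, H, I, K, O, P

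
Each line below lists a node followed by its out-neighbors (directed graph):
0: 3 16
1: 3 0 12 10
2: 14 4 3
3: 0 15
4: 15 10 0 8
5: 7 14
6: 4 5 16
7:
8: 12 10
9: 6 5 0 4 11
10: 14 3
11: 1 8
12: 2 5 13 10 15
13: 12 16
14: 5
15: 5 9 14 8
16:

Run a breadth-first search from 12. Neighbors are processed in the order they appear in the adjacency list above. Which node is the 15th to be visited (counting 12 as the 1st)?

Visit 12; enqueue 2, 5, 13, 10, 15 → queue [2, 5, 13, 10, 15]
Visit 2; enqueue 14, 4, 3 → queue [5, 13, 10, 15, 14, 4, 3]
Visit 5; enqueue 7 → queue [13, 10, 15, 14, 4, 3, 7]
Visit 13; enqueue 16 → queue [10, 15, 14, 4, 3, 7, 16]
Visit 10 → queue [15, 14, 4, 3, 7, 16]
Visit 15; enqueue 9, 8 → queue [14, 4, 3, 7, 16, 9, 8]
Visit 14 → queue [4, 3, 7, 16, 9, 8]
Visit 4; enqueue 0 → queue [3, 7, 16, 9, 8, 0]
Visit 3 → queue [7, 16, 9, 8, 0]
Visit 7 → queue [16, 9, 8, 0]
Visit 16 → queue [9, 8, 0]
Visit 9; enqueue 6, 11 → queue [8, 0, 6, 11]
Visit 8 → queue [0, 6, 11]
Visit 0 → queue [6, 11]
Visit 6 → queue [11]
Visit 11; enqueue 1 → queue [1]
Visit 1 → queue []

Visit order: 12, 2, 5, 13, 10, 15, 14, 4, 3, 7, 16, 9, 8, 0, 6, 11, 1

6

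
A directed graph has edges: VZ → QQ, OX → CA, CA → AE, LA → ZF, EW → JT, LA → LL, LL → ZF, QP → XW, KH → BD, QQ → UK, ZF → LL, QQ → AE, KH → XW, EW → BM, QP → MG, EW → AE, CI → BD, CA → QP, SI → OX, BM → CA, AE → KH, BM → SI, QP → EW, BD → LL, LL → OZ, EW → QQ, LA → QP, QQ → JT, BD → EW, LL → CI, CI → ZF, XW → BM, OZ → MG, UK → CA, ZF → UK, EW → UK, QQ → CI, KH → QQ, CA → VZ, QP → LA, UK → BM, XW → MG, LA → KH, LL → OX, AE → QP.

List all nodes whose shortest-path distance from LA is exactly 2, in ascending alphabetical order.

Level 0: LA
Level 1: KH, LL, QP, ZF
Level 2: BD, CI, EW, MG, OX, OZ, QQ, UK, XW
Level 3: AE, BM, CA, JT
Level 4: SI, VZ

BD, CI, EW, MG, OX, OZ, QQ, UK, XW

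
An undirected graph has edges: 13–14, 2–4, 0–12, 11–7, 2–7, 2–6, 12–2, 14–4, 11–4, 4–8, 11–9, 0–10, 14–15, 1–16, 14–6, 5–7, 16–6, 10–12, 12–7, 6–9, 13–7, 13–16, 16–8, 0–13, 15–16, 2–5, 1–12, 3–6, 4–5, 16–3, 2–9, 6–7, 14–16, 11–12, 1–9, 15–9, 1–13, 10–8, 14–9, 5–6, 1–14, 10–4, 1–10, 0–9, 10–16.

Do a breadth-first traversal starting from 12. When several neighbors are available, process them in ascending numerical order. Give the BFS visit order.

12 -> 0 -> 1 -> 2 -> 7 -> 10 -> 11 -> 9 -> 13 -> 14 -> 16 -> 4 -> 5 -> 6 -> 8 -> 15 -> 3

Visit 12; enqueue 0, 1, 2, 7, 10, 11 → queue [0, 1, 2, 7, 10, 11]
Visit 0; enqueue 9, 13 → queue [1, 2, 7, 10, 11, 9, 13]
Visit 1; enqueue 14, 16 → queue [2, 7, 10, 11, 9, 13, 14, 16]
Visit 2; enqueue 4, 5, 6 → queue [7, 10, 11, 9, 13, 14, 16, 4, 5, 6]
Visit 7 → queue [10, 11, 9, 13, 14, 16, 4, 5, 6]
Visit 10; enqueue 8 → queue [11, 9, 13, 14, 16, 4, 5, 6, 8]
Visit 11 → queue [9, 13, 14, 16, 4, 5, 6, 8]
Visit 9; enqueue 15 → queue [13, 14, 16, 4, 5, 6, 8, 15]
Visit 13 → queue [14, 16, 4, 5, 6, 8, 15]
Visit 14 → queue [16, 4, 5, 6, 8, 15]
Visit 16; enqueue 3 → queue [4, 5, 6, 8, 15, 3]
Visit 4 → queue [5, 6, 8, 15, 3]
Visit 5 → queue [6, 8, 15, 3]
Visit 6 → queue [8, 15, 3]
Visit 8 → queue [15, 3]
Visit 15 → queue [3]
Visit 3 → queue []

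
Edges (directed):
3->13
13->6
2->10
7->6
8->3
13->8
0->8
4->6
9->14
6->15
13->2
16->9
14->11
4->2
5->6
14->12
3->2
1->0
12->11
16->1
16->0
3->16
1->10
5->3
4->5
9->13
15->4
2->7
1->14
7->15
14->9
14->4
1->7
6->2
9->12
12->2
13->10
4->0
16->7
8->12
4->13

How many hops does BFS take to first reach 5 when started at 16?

4

Level 0: 16
Level 1: 0, 1, 7, 9
Level 2: 6, 8, 10, 12, 13, 14, 15
Level 3: 2, 3, 4, 11
Level 4: 5
5 first appears at level 4.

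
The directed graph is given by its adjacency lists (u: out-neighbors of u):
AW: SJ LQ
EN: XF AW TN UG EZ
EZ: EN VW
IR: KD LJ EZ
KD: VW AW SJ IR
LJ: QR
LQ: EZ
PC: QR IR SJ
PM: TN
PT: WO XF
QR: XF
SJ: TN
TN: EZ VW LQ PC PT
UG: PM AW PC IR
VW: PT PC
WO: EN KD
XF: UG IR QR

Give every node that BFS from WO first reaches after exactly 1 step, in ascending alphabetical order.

Level 0: WO
Level 1: EN, KD
Level 2: AW, EZ, IR, SJ, TN, UG, VW, XF
Level 3: LJ, LQ, PC, PM, PT, QR

EN, KD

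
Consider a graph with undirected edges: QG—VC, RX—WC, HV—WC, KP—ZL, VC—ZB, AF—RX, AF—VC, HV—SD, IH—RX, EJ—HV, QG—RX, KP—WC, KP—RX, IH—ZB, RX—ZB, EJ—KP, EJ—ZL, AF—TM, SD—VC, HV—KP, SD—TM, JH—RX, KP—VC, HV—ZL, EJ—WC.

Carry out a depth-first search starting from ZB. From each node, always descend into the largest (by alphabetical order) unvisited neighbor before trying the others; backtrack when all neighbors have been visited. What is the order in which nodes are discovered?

ZB → VC → SD → TM → AF → RX → WC → KP → ZL → HV → EJ → QG → JH → IH

Visit ZB
ZB → VC
VC → SD
SD → TM
TM → AF
AF → RX
RX → WC
WC → KP
KP → ZL
ZL → HV
HV → EJ
RX → QG
RX → JH
RX → IH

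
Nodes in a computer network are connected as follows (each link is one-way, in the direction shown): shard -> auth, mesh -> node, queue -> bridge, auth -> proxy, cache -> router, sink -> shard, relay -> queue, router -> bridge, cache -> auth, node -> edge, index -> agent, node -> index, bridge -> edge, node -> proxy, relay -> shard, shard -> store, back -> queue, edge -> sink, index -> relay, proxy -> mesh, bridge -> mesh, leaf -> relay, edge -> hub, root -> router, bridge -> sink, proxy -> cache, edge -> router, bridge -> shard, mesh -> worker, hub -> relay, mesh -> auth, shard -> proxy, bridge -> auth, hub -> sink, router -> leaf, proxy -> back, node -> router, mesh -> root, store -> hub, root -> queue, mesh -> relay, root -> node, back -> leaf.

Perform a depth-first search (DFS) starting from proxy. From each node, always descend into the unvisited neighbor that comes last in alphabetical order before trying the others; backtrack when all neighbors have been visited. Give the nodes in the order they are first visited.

proxy, mesh, worker, root, router, leaf, relay, shard, store, hub, sink, auth, queue, bridge, edge, node, index, agent, cache, back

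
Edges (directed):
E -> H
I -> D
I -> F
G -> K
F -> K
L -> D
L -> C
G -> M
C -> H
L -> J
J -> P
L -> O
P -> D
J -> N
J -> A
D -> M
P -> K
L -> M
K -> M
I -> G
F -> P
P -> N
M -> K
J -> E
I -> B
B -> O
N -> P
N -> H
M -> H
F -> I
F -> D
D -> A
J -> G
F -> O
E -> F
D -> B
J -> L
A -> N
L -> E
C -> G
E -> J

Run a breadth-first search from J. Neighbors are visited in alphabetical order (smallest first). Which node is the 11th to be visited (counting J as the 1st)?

Visit J; enqueue A, E, G, L, N, P → queue [A, E, G, L, N, P]
Visit A → queue [E, G, L, N, P]
Visit E; enqueue F, H → queue [G, L, N, P, F, H]
Visit G; enqueue K, M → queue [L, N, P, F, H, K, M]
Visit L; enqueue C, D, O → queue [N, P, F, H, K, M, C, D, O]
Visit N → queue [P, F, H, K, M, C, D, O]
Visit P → queue [F, H, K, M, C, D, O]
Visit F; enqueue I → queue [H, K, M, C, D, O, I]
Visit H → queue [K, M, C, D, O, I]
Visit K → queue [M, C, D, O, I]
Visit M → queue [C, D, O, I]
Visit C → queue [D, O, I]
Visit D; enqueue B → queue [O, I, B]
Visit O → queue [I, B]
Visit I → queue [B]
Visit B → queue []

Visit order: J, A, E, G, L, N, P, F, H, K, M, C, D, O, I, B

M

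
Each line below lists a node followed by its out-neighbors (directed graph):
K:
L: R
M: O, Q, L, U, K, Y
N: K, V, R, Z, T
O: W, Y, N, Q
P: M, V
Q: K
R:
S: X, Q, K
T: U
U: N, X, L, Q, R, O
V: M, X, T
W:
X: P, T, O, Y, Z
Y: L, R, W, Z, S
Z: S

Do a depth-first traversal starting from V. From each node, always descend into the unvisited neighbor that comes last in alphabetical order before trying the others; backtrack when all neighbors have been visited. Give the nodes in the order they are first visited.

Visit V
V → X
X → Z
Z → S
S → Q
Q → K
X → Y
Y → W
Y → R
Y → L
X → T
T → U
U → O
O → N
X → P
P → M

V, X, Z, S, Q, K, Y, W, R, L, T, U, O, N, P, M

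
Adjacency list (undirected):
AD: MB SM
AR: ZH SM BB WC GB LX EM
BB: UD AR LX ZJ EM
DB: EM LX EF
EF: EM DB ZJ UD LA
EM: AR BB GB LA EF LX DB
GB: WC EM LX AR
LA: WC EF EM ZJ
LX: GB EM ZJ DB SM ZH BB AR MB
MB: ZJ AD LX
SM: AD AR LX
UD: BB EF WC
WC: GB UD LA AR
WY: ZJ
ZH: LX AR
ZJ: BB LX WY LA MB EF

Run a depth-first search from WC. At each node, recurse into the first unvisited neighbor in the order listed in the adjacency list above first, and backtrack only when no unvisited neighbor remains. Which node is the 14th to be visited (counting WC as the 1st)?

MB

Visit WC
WC → GB
GB → EM
EM → AR
AR → ZH
ZH → LX
LX → ZJ
ZJ → BB
BB → UD
UD → EF
EF → DB
EF → LA
ZJ → WY
ZJ → MB
MB → AD
AD → SM

Visit order: WC, GB, EM, AR, ZH, LX, ZJ, BB, UD, EF, DB, LA, WY, MB, AD, SM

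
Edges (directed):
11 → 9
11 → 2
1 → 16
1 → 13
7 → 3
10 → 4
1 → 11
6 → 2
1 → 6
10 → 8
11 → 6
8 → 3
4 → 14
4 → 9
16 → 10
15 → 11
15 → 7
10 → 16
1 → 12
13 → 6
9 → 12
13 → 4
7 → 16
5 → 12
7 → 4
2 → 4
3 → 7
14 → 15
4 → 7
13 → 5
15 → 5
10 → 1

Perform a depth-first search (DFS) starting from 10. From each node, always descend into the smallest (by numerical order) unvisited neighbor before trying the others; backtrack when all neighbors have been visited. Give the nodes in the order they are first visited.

10 → 1 → 6 → 2 → 4 → 7 → 3 → 16 → 9 → 12 → 14 → 15 → 5 → 11 → 13 → 8

Visit 10
10 → 1
1 → 6
6 → 2
2 → 4
4 → 7
7 → 3
7 → 16
4 → 9
9 → 12
4 → 14
14 → 15
15 → 5
15 → 11
1 → 13
10 → 8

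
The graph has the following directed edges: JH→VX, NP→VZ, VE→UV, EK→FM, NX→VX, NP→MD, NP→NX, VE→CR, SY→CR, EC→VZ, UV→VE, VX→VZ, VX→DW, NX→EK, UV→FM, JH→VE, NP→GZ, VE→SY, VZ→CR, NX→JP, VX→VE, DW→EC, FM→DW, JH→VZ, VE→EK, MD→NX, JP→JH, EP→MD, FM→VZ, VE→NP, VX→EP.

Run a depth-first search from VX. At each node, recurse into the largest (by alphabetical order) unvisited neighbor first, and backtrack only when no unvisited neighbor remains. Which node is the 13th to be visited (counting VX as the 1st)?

Visit VX
VX → VZ
VZ → CR
VX → VE
VE → UV
UV → FM
FM → DW
DW → EC
VE → SY
VE → NP
NP → NX
NX → JP
JP → JH
NX → EK
NP → MD
NP → GZ
VX → EP

Visit order: VX, VZ, CR, VE, UV, FM, DW, EC, SY, NP, NX, JP, JH, EK, MD, GZ, EP

JH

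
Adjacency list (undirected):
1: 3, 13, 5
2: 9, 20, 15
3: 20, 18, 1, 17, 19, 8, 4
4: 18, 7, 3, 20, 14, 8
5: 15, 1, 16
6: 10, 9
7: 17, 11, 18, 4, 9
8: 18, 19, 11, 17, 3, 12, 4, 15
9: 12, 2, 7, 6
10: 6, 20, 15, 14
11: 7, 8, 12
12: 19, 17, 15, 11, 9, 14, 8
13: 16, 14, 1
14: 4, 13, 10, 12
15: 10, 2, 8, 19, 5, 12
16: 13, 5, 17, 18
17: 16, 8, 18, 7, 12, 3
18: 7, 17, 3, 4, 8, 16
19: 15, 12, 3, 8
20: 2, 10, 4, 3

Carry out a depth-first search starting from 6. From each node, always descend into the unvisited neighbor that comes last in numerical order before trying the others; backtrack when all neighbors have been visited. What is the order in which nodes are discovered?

6, 10, 20, 4, 18, 17, 16, 13, 14, 12, 19, 15, 8, 11, 7, 9, 2, 3, 1, 5

Visit 6
6 → 10
10 → 20
20 → 4
4 → 18
18 → 17
17 → 16
16 → 13
13 → 14
14 → 12
12 → 19
19 → 15
15 → 8
8 → 11
11 → 7
7 → 9
9 → 2
8 → 3
3 → 1
1 → 5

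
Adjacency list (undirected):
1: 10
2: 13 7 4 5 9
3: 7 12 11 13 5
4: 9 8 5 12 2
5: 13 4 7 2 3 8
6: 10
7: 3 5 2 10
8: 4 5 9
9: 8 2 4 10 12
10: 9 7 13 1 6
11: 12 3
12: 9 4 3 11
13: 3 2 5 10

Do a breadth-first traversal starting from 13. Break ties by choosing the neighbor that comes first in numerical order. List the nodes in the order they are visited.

Visit 13; enqueue 2, 3, 5, 10 → queue [2, 3, 5, 10]
Visit 2; enqueue 4, 7, 9 → queue [3, 5, 10, 4, 7, 9]
Visit 3; enqueue 11, 12 → queue [5, 10, 4, 7, 9, 11, 12]
Visit 5; enqueue 8 → queue [10, 4, 7, 9, 11, 12, 8]
Visit 10; enqueue 1, 6 → queue [4, 7, 9, 11, 12, 8, 1, 6]
Visit 4 → queue [7, 9, 11, 12, 8, 1, 6]
Visit 7 → queue [9, 11, 12, 8, 1, 6]
Visit 9 → queue [11, 12, 8, 1, 6]
Visit 11 → queue [12, 8, 1, 6]
Visit 12 → queue [8, 1, 6]
Visit 8 → queue [1, 6]
Visit 1 → queue [6]
Visit 6 → queue []

13, 2, 3, 5, 10, 4, 7, 9, 11, 12, 8, 1, 6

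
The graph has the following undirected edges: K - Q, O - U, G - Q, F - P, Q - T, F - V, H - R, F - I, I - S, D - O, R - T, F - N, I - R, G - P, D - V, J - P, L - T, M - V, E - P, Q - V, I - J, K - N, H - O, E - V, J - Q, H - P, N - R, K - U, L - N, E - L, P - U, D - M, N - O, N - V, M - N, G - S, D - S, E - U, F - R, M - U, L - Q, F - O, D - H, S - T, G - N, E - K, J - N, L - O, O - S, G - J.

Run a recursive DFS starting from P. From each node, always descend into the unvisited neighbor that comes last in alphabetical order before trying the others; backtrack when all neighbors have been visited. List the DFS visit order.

P, U, O, S, T, R, N, V, Q, L, E, K, J, I, F, G, M, D, H

Visit P
P → U
U → O
O → S
S → T
T → R
R → N
N → V
V → Q
Q → L
L → E
E → K
Q → J
J → I
I → F
J → G
V → M
M → D
D → H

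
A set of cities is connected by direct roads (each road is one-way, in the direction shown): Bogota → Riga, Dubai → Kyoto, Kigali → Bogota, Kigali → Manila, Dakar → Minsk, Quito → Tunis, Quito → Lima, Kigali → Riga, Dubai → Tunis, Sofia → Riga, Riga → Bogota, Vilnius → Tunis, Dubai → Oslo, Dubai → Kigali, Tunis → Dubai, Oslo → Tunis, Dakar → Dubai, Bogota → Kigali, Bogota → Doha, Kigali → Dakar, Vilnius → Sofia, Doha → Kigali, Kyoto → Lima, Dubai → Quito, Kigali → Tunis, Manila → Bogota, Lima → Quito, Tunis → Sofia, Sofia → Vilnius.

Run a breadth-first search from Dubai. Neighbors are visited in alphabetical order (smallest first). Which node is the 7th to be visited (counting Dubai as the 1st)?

Bogota

Visit Dubai; enqueue Kigali, Kyoto, Oslo, Quito, Tunis → queue [Kigali, Kyoto, Oslo, Quito, Tunis]
Visit Kigali; enqueue Bogota, Dakar, Manila, Riga → queue [Kyoto, Oslo, Quito, Tunis, Bogota, Dakar, Manila, Riga]
Visit Kyoto; enqueue Lima → queue [Oslo, Quito, Tunis, Bogota, Dakar, Manila, Riga, Lima]
Visit Oslo → queue [Quito, Tunis, Bogota, Dakar, Manila, Riga, Lima]
Visit Quito → queue [Tunis, Bogota, Dakar, Manila, Riga, Lima]
Visit Tunis; enqueue Sofia → queue [Bogota, Dakar, Manila, Riga, Lima, Sofia]
Visit Bogota; enqueue Doha → queue [Dakar, Manila, Riga, Lima, Sofia, Doha]
Visit Dakar; enqueue Minsk → queue [Manila, Riga, Lima, Sofia, Doha, Minsk]
Visit Manila → queue [Riga, Lima, Sofia, Doha, Minsk]
Visit Riga → queue [Lima, Sofia, Doha, Minsk]
Visit Lima → queue [Sofia, Doha, Minsk]
Visit Sofia; enqueue Vilnius → queue [Doha, Minsk, Vilnius]
Visit Doha → queue [Minsk, Vilnius]
Visit Minsk → queue [Vilnius]
Visit Vilnius → queue []

Visit order: Dubai, Kigali, Kyoto, Oslo, Quito, Tunis, Bogota, Dakar, Manila, Riga, Lima, Sofia, Doha, Minsk, Vilnius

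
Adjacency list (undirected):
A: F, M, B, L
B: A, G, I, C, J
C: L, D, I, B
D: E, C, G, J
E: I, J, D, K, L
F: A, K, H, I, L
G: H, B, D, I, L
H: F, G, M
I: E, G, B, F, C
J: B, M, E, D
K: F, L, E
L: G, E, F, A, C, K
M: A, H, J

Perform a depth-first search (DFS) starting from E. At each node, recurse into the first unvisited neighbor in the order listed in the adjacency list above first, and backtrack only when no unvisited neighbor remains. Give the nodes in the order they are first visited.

Visit E
E → I
I → G
G → H
H → F
F → A
A → M
M → J
J → B
B → C
C → L
L → K
C → D

E, I, G, H, F, A, M, J, B, C, L, K, D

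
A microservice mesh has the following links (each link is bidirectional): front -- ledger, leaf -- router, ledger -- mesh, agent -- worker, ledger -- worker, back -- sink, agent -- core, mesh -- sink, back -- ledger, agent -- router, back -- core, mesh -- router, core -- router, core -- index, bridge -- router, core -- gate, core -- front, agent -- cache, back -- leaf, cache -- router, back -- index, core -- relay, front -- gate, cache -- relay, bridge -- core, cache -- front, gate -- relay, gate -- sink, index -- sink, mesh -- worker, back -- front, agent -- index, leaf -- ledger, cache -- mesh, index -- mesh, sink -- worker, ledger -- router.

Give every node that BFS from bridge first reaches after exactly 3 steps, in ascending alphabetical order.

Level 0: bridge
Level 1: core, router
Level 2: agent, back, cache, front, gate, index, leaf, ledger, mesh, relay
Level 3: sink, worker

sink, worker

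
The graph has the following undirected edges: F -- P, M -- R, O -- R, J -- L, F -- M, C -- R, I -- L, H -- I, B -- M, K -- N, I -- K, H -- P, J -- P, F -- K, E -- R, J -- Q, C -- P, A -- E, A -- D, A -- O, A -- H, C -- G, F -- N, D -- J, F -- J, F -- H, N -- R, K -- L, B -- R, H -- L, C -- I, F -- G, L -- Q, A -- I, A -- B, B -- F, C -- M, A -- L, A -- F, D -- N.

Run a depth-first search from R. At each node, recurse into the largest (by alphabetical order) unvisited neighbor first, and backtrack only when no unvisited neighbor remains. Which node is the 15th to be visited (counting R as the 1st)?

G

Visit R
R → O
O → A
A → L
L → Q
Q → J
J → P
P → H
H → I
I → K
K → N
N → F
F → M
M → C
C → G
M → B
N → D
A → E

Visit order: R, O, A, L, Q, J, P, H, I, K, N, F, M, C, G, B, D, E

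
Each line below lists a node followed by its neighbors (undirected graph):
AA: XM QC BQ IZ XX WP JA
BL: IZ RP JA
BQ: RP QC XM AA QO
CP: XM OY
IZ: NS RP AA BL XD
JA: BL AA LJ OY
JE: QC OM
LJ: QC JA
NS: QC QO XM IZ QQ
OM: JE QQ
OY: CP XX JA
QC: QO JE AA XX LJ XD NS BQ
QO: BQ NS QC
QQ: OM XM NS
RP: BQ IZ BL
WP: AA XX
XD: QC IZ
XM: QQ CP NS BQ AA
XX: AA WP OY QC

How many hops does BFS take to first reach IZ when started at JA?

Level 0: JA
Level 1: AA, BL, LJ, OY
Level 2: BQ, CP, IZ, QC, RP, WP, XM, XX
Level 3: JE, NS, QO, QQ, XD
Level 4: OM
IZ first appears at level 2.

2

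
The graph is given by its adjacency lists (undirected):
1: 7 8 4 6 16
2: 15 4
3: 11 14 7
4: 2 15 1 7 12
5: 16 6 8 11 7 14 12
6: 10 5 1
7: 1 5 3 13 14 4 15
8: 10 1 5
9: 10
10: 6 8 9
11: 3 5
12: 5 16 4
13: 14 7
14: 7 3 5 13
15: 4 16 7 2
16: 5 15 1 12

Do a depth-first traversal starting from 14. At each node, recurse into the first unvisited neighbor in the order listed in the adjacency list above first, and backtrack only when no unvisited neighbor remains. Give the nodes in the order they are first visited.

Visit 14
14 → 7
7 → 1
1 → 8
8 → 10
10 → 6
6 → 5
5 → 16
16 → 15
15 → 4
4 → 2
4 → 12
5 → 11
11 → 3
10 → 9
7 → 13

14, 7, 1, 8, 10, 6, 5, 16, 15, 4, 2, 12, 11, 3, 9, 13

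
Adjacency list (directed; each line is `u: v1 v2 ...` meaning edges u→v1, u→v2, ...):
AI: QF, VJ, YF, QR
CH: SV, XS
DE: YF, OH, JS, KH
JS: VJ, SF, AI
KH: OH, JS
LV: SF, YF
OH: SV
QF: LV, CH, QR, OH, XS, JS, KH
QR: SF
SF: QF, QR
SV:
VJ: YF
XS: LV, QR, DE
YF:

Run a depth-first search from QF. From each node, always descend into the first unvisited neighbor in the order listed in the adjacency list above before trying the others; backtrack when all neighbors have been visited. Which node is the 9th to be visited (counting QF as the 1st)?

Visit QF
QF → LV
LV → SF
SF → QR
LV → YF
QF → CH
CH → SV
CH → XS
XS → DE
DE → OH
DE → JS
JS → VJ
JS → AI
DE → KH

Visit order: QF, LV, SF, QR, YF, CH, SV, XS, DE, OH, JS, VJ, AI, KH

DE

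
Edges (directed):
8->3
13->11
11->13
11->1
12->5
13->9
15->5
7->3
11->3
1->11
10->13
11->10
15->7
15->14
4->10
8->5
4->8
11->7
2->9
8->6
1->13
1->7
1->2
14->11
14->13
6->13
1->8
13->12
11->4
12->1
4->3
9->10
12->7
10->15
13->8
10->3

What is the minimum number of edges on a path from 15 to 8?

3

Level 0: 15
Level 1: 5, 7, 14
Level 2: 3, 11, 13
Level 3: 1, 4, 8, 9, 10, 12
Level 4: 2, 6
8 first appears at level 3.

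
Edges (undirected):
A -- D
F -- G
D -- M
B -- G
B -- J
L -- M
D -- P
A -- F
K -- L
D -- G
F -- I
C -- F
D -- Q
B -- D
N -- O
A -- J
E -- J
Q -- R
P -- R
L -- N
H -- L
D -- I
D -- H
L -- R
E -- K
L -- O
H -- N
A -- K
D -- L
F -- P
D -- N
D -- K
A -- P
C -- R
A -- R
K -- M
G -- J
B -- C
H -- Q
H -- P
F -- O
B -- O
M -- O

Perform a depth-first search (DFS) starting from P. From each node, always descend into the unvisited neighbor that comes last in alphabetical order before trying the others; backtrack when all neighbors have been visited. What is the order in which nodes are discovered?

Visit P
P → R
R → Q
Q → H
H → N
N → O
O → M
M → L
L → K
K → E
E → J
J → G
G → F
F → I
I → D
D → B
B → C
D → A

P, R, Q, H, N, O, M, L, K, E, J, G, F, I, D, B, C, A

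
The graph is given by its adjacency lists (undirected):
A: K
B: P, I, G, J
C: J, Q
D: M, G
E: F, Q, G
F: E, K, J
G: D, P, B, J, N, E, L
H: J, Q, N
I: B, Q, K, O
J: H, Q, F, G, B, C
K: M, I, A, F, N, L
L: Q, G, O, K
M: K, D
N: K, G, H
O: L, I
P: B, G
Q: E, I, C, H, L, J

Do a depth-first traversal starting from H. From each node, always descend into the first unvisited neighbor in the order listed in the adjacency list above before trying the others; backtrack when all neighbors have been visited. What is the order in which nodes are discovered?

H -> J -> Q -> E -> F -> K -> M -> D -> G -> P -> B -> I -> O -> L -> N -> A -> C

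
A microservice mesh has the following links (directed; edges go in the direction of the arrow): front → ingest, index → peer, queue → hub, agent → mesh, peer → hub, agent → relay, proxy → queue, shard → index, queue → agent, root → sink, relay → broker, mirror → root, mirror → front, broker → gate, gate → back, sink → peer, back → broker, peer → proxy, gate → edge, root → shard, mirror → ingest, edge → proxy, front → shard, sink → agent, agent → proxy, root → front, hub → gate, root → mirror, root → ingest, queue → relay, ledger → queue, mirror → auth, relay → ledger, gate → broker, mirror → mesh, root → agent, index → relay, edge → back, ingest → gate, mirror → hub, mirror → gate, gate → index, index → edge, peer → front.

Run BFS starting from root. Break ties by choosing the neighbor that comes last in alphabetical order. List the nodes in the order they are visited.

root, sink, shard, mirror, ingest, front, agent, peer, index, mesh, hub, gate, auth, relay, proxy, edge, broker, back, ledger, queue

Visit root; enqueue sink, shard, mirror, ingest, front, agent → queue [sink, shard, mirror, ingest, front, agent]
Visit sink; enqueue peer → queue [shard, mirror, ingest, front, agent, peer]
Visit shard; enqueue index → queue [mirror, ingest, front, agent, peer, index]
Visit mirror; enqueue mesh, hub, gate, auth → queue [ingest, front, agent, peer, index, mesh, hub, gate, auth]
Visit ingest → queue [front, agent, peer, index, mesh, hub, gate, auth]
Visit front → queue [agent, peer, index, mesh, hub, gate, auth]
Visit agent; enqueue relay, proxy → queue [peer, index, mesh, hub, gate, auth, relay, proxy]
Visit peer → queue [index, mesh, hub, gate, auth, relay, proxy]
Visit index; enqueue edge → queue [mesh, hub, gate, auth, relay, proxy, edge]
Visit mesh → queue [hub, gate, auth, relay, proxy, edge]
Visit hub → queue [gate, auth, relay, proxy, edge]
Visit gate; enqueue broker, back → queue [auth, relay, proxy, edge, broker, back]
Visit auth → queue [relay, proxy, edge, broker, back]
Visit relay; enqueue ledger → queue [proxy, edge, broker, back, ledger]
Visit proxy; enqueue queue → queue [edge, broker, back, ledger, queue]
Visit edge → queue [broker, back, ledger, queue]
Visit broker → queue [back, ledger, queue]
Visit back → queue [ledger, queue]
Visit ledger → queue [queue]
Visit queue → queue []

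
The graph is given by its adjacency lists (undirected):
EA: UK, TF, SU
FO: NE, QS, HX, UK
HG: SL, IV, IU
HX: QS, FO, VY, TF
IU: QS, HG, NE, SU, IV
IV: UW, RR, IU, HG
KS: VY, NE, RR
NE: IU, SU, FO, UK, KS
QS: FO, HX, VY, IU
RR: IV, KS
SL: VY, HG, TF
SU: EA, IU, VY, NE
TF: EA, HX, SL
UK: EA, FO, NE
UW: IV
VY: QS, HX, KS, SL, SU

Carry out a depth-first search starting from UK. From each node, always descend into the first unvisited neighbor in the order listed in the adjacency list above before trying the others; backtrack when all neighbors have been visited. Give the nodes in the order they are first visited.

Visit UK
UK → EA
EA → TF
TF → HX
HX → QS
QS → FO
FO → NE
NE → IU
IU → HG
HG → SL
SL → VY
VY → KS
KS → RR
RR → IV
IV → UW
VY → SU

UK EA TF HX QS FO NE IU HG SL VY KS RR IV UW SU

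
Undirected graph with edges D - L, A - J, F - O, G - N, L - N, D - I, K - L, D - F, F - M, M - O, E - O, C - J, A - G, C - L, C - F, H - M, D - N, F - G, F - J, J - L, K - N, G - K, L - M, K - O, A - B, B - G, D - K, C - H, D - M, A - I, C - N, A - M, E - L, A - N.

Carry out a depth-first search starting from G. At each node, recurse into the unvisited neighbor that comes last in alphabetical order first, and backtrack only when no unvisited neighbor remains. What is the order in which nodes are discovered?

G, N, L, M, O, K, D, I, A, J, F, C, H, B, E

Visit G
G → N
N → L
L → M
M → O
O → K
K → D
D → I
I → A
A → J
J → F
F → C
C → H
A → B
O → E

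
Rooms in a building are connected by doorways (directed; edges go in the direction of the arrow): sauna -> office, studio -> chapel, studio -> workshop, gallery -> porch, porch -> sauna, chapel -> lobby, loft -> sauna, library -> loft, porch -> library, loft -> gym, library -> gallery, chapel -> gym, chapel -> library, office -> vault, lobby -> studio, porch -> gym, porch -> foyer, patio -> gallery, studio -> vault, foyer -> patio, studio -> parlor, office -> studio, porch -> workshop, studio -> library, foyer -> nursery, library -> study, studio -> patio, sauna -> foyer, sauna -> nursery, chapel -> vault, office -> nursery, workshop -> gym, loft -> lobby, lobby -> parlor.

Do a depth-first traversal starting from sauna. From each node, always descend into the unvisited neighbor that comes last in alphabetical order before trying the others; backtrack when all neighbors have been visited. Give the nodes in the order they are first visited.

sauna → office → vault → studio → workshop → gym → patio → gallery → porch → library → study → loft → lobby → parlor → foyer → nursery → chapel

Visit sauna
sauna → office
office → vault
office → studio
studio → workshop
workshop → gym
studio → patio
patio → gallery
gallery → porch
porch → library
library → study
library → loft
loft → lobby
lobby → parlor
porch → foyer
foyer → nursery
studio → chapel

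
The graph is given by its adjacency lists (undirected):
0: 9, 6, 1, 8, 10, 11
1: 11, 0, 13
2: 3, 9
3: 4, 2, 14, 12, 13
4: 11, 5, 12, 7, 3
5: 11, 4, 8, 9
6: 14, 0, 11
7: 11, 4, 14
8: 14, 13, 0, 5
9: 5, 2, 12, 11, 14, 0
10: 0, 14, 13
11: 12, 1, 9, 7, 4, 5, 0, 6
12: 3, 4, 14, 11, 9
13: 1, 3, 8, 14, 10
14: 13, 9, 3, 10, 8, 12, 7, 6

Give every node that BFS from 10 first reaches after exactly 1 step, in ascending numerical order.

Level 0: 10
Level 1: 0, 13, 14
Level 2: 1, 3, 6, 7, 8, 9, 11, 12
Level 3: 2, 4, 5

0, 13, 14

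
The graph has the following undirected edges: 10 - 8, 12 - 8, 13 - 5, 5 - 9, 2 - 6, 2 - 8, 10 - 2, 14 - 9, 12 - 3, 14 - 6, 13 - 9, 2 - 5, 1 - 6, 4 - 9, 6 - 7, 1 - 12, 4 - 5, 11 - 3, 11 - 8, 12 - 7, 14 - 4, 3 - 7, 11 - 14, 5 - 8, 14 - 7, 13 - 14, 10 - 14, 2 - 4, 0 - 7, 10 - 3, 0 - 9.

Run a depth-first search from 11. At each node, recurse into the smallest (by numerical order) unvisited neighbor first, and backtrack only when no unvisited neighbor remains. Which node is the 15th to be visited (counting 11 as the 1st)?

Visit 11
11 → 3
3 → 7
7 → 0
0 → 9
9 → 4
4 → 2
2 → 5
5 → 8
8 → 10
10 → 14
14 → 6
6 → 1
1 → 12
14 → 13

Visit order: 11, 3, 7, 0, 9, 4, 2, 5, 8, 10, 14, 6, 1, 12, 13

13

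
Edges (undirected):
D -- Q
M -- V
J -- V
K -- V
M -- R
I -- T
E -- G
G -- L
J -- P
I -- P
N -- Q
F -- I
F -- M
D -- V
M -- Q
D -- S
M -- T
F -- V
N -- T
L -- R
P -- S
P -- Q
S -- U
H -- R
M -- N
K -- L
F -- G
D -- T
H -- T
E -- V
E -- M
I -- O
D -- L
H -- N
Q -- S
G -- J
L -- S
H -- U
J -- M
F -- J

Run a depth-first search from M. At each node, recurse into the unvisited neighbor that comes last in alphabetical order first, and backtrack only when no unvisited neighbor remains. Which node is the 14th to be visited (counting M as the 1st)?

F

Visit M
M → V
V → K
K → L
L → S
S → U
U → H
H → T
T → N
N → Q
Q → P
P → J
J → G
G → F
F → I
I → O
G → E
Q → D
H → R

Visit order: M, V, K, L, S, U, H, T, N, Q, P, J, G, F, I, O, E, D, R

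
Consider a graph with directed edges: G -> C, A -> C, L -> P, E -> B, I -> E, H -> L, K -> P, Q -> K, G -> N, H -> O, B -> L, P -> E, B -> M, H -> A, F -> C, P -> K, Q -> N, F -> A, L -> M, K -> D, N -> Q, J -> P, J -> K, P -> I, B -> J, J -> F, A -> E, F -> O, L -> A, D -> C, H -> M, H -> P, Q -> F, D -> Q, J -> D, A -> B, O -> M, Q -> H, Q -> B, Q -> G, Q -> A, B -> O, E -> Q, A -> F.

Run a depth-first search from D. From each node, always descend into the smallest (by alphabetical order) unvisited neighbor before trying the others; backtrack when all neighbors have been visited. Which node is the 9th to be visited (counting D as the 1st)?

Visit D
D → C
D → Q
Q → A
A → B
B → J
J → F
F → O
O → M
J → K
K → P
P → E
P → I
B → L
Q → G
G → N
Q → H

Visit order: D, C, Q, A, B, J, F, O, M, K, P, E, I, L, G, N, H

M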